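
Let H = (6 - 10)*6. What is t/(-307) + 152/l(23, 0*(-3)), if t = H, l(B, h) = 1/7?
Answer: 326672/307 ≈ 1064.1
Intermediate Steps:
l(B, h) = ⅐
H = -24 (H = -4*6 = -24)
t = -24
t/(-307) + 152/l(23, 0*(-3)) = -24/(-307) + 152/(⅐) = -24*(-1/307) + 152*7 = 24/307 + 1064 = 326672/307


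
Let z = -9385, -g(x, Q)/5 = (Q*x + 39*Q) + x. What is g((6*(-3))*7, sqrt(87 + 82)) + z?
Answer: -3100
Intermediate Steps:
g(x, Q) = -195*Q - 5*x - 5*Q*x (g(x, Q) = -5*((Q*x + 39*Q) + x) = -5*((39*Q + Q*x) + x) = -5*(x + 39*Q + Q*x) = -195*Q - 5*x - 5*Q*x)
g((6*(-3))*7, sqrt(87 + 82)) + z = (-195*sqrt(87 + 82) - 5*6*(-3)*7 - 5*sqrt(87 + 82)*(6*(-3))*7) - 9385 = (-195*sqrt(169) - (-90)*7 - 5*sqrt(169)*(-18*7)) - 9385 = (-195*13 - 5*(-126) - 5*13*(-126)) - 9385 = (-2535 + 630 + 8190) - 9385 = 6285 - 9385 = -3100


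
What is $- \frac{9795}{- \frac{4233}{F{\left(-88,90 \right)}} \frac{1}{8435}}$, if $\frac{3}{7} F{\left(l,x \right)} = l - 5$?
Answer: $- \frac{5976239675}{1411} \approx -4.2355 \cdot 10^{6}$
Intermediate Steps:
$F{\left(l,x \right)} = - \frac{35}{3} + \frac{7 l}{3}$ ($F{\left(l,x \right)} = \frac{7 \left(l - 5\right)}{3} = \frac{7 \left(-5 + l\right)}{3} = - \frac{35}{3} + \frac{7 l}{3}$)
$- \frac{9795}{- \frac{4233}{F{\left(-88,90 \right)}} \frac{1}{8435}} = - \frac{9795}{- \frac{4233}{- \frac{35}{3} + \frac{7}{3} \left(-88\right)} \frac{1}{8435}} = - \frac{9795}{- \frac{4233}{- \frac{35}{3} - \frac{616}{3}} \cdot \frac{1}{8435}} = - \frac{9795}{- \frac{4233}{-217} \cdot \frac{1}{8435}} = - \frac{9795}{\left(-4233\right) \left(- \frac{1}{217}\right) \frac{1}{8435}} = - \frac{9795}{\frac{4233}{217} \cdot \frac{1}{8435}} = - \frac{9795}{\frac{4233}{1830395}} = \left(-9795\right) \frac{1830395}{4233} = - \frac{5976239675}{1411}$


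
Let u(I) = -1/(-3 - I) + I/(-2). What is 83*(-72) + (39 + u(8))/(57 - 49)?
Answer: -262751/44 ≈ -5971.6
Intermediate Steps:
u(I) = -1/(-3 - I) - I/2 (u(I) = -1/(-3 - I) + I*(-1/2) = -1/(-3 - I) - I/2)
83*(-72) + (39 + u(8))/(57 - 49) = 83*(-72) + (39 + (2 - 1*8**2 - 3*8)/(2*(3 + 8)))/(57 - 49) = -5976 + (39 + (1/2)*(2 - 1*64 - 24)/11)/8 = -5976 + (39 + (1/2)*(1/11)*(2 - 64 - 24))*(1/8) = -5976 + (39 + (1/2)*(1/11)*(-86))*(1/8) = -5976 + (39 - 43/11)*(1/8) = -5976 + (386/11)*(1/8) = -5976 + 193/44 = -262751/44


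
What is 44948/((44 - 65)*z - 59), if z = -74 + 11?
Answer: 11237/316 ≈ 35.560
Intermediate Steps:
z = -63
44948/((44 - 65)*z - 59) = 44948/((44 - 65)*(-63) - 59) = 44948/(-21*(-63) - 59) = 44948/(1323 - 59) = 44948/1264 = 44948*(1/1264) = 11237/316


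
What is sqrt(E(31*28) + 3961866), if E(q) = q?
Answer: sqrt(3962734) ≈ 1990.7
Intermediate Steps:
sqrt(E(31*28) + 3961866) = sqrt(31*28 + 3961866) = sqrt(868 + 3961866) = sqrt(3962734)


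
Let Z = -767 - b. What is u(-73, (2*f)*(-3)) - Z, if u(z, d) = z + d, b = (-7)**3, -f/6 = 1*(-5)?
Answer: 171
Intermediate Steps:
f = 30 (f = -6*(-5) = 30)
b = -343
u(z, d) = d + z
Z = -424 (Z = -767 - 1*(-343) = -767 + 343 = -424)
u(-73, (2*f)*(-3)) - Z = ((2*30)*(-3) - 73) - 1*(-424) = (60*(-3) - 73) + 424 = (-180 - 73) + 424 = -253 + 424 = 171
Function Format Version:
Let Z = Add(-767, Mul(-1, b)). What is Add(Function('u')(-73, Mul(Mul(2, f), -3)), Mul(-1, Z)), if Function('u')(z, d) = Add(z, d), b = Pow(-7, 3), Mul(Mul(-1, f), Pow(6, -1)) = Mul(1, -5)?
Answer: 171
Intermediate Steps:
f = 30 (f = Mul(-6, Mul(1, -5)) = Mul(-6, -5) = 30)
b = -343
Function('u')(z, d) = Add(d, z)
Z = -424 (Z = Add(-767, Mul(-1, -343)) = Add(-767, 343) = -424)
Add(Function('u')(-73, Mul(Mul(2, f), -3)), Mul(-1, Z)) = Add(Add(Mul(Mul(2, 30), -3), -73), Mul(-1, -424)) = Add(Add(Mul(60, -3), -73), 424) = Add(Add(-180, -73), 424) = Add(-253, 424) = 171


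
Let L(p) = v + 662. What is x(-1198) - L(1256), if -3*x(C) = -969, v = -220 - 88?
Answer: -31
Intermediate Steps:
v = -308
x(C) = 323 (x(C) = -⅓*(-969) = 323)
L(p) = 354 (L(p) = -308 + 662 = 354)
x(-1198) - L(1256) = 323 - 1*354 = 323 - 354 = -31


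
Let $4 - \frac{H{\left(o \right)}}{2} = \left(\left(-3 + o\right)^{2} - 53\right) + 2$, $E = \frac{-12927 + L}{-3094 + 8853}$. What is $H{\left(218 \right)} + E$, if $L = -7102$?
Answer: $- \frac{531806089}{5759} \approx -92344.0$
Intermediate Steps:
$E = - \frac{20029}{5759}$ ($E = \frac{-12927 - 7102}{-3094 + 8853} = - \frac{20029}{5759} \approx -3.4779$)
$H{\left(o \right)} = 110 - 2 \left(-3 + o\right)^{2}$ ($H{\left(o \right)} = 8 - 2 \left(\left(\left(-3 + o\right)^{2} - 53\right) + 2\right) = 8 - 2 \left(\left(-53 + \left(-3 + o\right)^{2}\right) + 2\right) = 8 - 2 \left(-51 + \left(-3 + o\right)^{2}\right) = 8 - \left(-102 + 2 \left(-3 + o\right)^{2}\right) = 110 - 2 \left(-3 + o\right)^{2}$)
$H{\left(218 \right)} + E = \left(110 - 2 \left(-3 + 218\right)^{2}\right) - \frac{20029}{5759} = \left(110 - 2 \cdot 215^{2}\right) - \frac{20029}{5759} = \left(110 - 92450\right) - \frac{20029}{5759} = -92340 - \frac{20029}{5759} = - \frac{531806089}{5759}$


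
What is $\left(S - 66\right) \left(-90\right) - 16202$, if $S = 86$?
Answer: $-18002$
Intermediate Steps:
$\left(S - 66\right) \left(-90\right) - 16202 = \left(86 - 66\right) \left(-90\right) - 16202 = 20 \left(-90\right) - 16202 = -1800 - 16202 = -18002$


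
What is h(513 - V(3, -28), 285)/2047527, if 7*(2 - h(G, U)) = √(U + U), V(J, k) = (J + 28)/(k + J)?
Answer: 2/2047527 - √570/14332689 ≈ -6.8896e-7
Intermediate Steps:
V(J, k) = (28 + J)/(J + k)
h(G, U) = 2 - √2*√U/7 (h(G, U) = 2 - √(U + U)/7 = 2 - √2*√U/7)
h(513 - V(3, -28), 285)/2047527 = (2 - √2*√285/7)/2047527 = (2 - √570/7)*(1/2047527) = 2/2047527 - √570/14332689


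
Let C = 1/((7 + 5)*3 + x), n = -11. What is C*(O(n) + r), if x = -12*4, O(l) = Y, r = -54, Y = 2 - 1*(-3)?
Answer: 49/12 ≈ 4.0833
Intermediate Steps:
Y = 5 (Y = 2 + 3 = 5)
O(l) = 5
x = -48
C = -1/12 (C = 1/((7 + 5)*3 - 48) = 1/(12*3 - 48) = 1/(36 - 48) = 1/(-12) = -1/12 ≈ -0.083333)
C*(O(n) + r) = -(5 - 54)/12 = -1/12*(-49) = 49/12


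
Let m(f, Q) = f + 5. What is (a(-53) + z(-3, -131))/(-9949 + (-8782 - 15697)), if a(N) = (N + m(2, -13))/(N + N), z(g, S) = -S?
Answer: -1161/304114 ≈ -0.0038176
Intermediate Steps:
m(f, Q) = 5 + f
a(N) = (7 + N)/(2*N) (a(N) = (N + (5 + 2))/(N + N) = (N + 7)/((2*N)) = (7 + N)*(1/(2*N)) = (7 + N)/(2*N))
(a(-53) + z(-3, -131))/(-9949 + (-8782 - 15697)) = ((½)*(7 - 53)/(-53) - 1*(-131))/(-9949 + (-8782 - 15697)) = ((½)*(-1/53)*(-46) + 131)/(-9949 - 24479) = (23/53 + 131)/(-34428) = (6966/53)*(-1/34428) = -1161/304114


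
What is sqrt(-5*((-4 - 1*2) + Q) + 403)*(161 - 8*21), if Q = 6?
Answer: -7*sqrt(403) ≈ -140.52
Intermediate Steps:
sqrt(-5*((-4 - 1*2) + Q) + 403)*(161 - 8*21) = sqrt(-5*((-4 - 1*2) + 6) + 403)*(161 - 8*21) = sqrt(-5*((-4 - 2) + 6) + 403)*(161 - 168) = sqrt(-5*(-6 + 6) + 403)*(-7) = sqrt(-5*0 + 403)*(-7) = sqrt(0 + 403)*(-7) = sqrt(403)*(-7) = -7*sqrt(403)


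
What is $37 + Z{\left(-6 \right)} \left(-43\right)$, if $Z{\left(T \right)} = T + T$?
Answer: $553$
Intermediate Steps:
$Z{\left(T \right)} = 2 T$
$37 + Z{\left(-6 \right)} \left(-43\right) = 37 + 2 \left(-6\right) \left(-43\right) = 37 - -516 = 37 + 516 = 553$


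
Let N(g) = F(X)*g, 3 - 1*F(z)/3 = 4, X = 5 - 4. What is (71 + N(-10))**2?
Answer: 10201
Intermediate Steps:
X = 1
F(z) = -3 (F(z) = 9 - 3*4 = 9 - 12 = -3)
N(g) = -3*g
(71 + N(-10))**2 = (71 - 3*(-10))**2 = (71 + 30)**2 = 101**2 = 10201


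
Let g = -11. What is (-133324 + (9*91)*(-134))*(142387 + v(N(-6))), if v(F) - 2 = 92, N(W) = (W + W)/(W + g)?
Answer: -34632856670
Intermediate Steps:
N(W) = 2*W/(-11 + W) (N(W) = (W + W)/(W - 11) = (2*W)/(-11 + W) = 2*W/(-11 + W))
v(F) = 94 (v(F) = 2 + 92 = 94)
(-133324 + (9*91)*(-134))*(142387 + v(N(-6))) = (-133324 + (9*91)*(-134))*(142387 + 94) = (-133324 + 819*(-134))*142481 = (-133324 - 109746)*142481 = -243070*142481 = -34632856670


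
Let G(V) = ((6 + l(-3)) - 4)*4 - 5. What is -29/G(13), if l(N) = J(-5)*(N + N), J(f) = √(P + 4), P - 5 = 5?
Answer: 29/2685 + 232*√14/2685 ≈ 0.33410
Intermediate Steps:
P = 10 (P = 5 + 5 = 10)
J(f) = √14 (J(f) = √(10 + 4) = √14)
l(N) = 2*N*√14 (l(N) = √14*(N + N) = √14*(2*N) = 2*N*√14)
G(V) = 3 - 24*√14 (G(V) = ((6 + 2*(-3)*√14) - 4)*4 - 5 = ((6 - 6*√14) - 4)*4 - 5 = (2 - 6*√14)*4 - 5 = (8 - 24*√14) - 5 = 3 - 24*√14)
-29/G(13) = -29/(3 - 24*√14)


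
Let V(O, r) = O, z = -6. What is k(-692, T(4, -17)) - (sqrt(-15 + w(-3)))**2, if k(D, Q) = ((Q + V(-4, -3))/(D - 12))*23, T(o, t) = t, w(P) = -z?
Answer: 6819/704 ≈ 9.6861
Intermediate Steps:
w(P) = 6 (w(P) = -1*(-6) = 6)
k(D, Q) = 23*(-4 + Q)/(-12 + D) (k(D, Q) = ((Q - 4)/(D - 12))*23 = ((-4 + Q)/(-12 + D))*23 = 23*(-4 + Q)/(-12 + D))
k(-692, T(4, -17)) - (sqrt(-15 + w(-3)))**2 = 23*(-4 - 17)/(-12 - 692) - (sqrt(-15 + 6))**2 = 23*(-21)/(-704) - (sqrt(-9))**2 = 23*(-1/704)*(-21) - (3*I)**2 = 483/704 - 1*(-9) = 483/704 + 9 = 6819/704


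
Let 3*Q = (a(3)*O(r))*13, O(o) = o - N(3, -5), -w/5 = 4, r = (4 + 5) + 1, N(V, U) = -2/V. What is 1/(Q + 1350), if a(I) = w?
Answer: 9/3830 ≈ 0.0023499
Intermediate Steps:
r = 10 (r = 9 + 1 = 10)
w = -20 (w = -5*4 = -20)
a(I) = -20
O(o) = ⅔ + o (O(o) = o - (-2)/3 = o - 1*(-⅔) = o + ⅔ = ⅔ + o)
Q = -8320/9 (Q = (-20*(⅔ + 10)*13)/3 = (-20*32/3*13)/3 = (-640/3*13)/3 = (⅓)*(-8320/3) = -8320/9 ≈ -924.44)
1/(Q + 1350) = 1/(-8320/9 + 1350) = 1/(3830/9) = 9/3830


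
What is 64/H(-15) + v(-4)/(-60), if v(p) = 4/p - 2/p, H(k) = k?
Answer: -511/120 ≈ -4.2583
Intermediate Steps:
v(p) = 2/p
64/H(-15) + v(-4)/(-60) = 64/(-15) + (2/(-4))/(-60) = 64*(-1/15) + (2*(-¼))*(-1/60) = -64/15 - ½*(-1/60) = -64/15 + 1/120 = -511/120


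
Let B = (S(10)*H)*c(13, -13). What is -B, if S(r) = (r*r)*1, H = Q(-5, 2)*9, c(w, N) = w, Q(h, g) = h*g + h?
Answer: 175500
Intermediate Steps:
Q(h, g) = h + g*h (Q(h, g) = g*h + h = h + g*h)
H = -135 (H = -5*(1 + 2)*9 = -5*3*9 = -15*9 = -135)
S(r) = r**2 (S(r) = r**2*1 = r**2)
B = -175500 (B = (10**2*(-135))*13 = (100*(-135))*13 = -13500*13 = -175500)
-B = -1*(-175500) = 175500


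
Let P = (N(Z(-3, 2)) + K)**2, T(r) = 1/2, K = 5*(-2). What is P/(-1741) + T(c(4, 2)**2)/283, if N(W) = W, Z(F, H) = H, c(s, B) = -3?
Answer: -34483/985406 ≈ -0.034994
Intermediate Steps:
K = -10
T(r) = 1/2
P = 64 (P = (2 - 10)**2 = (-8)**2 = 64)
P/(-1741) + T(c(4, 2)**2)/283 = 64/(-1741) + (1/2)/283 = 64*(-1/1741) + (1/2)*(1/283) = -64/1741 + 1/566 = -34483/985406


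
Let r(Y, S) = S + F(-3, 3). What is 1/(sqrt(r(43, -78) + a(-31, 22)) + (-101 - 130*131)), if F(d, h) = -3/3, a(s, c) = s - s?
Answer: -17131/293471240 - I*sqrt(79)/293471240 ≈ -5.8374e-5 - 3.0286e-8*I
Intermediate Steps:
a(s, c) = 0
F(d, h) = -1 (F(d, h) = -3*1/3 = -1)
r(Y, S) = -1 + S (r(Y, S) = S - 1 = -1 + S)
1/(sqrt(r(43, -78) + a(-31, 22)) + (-101 - 130*131)) = 1/(sqrt((-1 - 78) + 0) + (-101 - 130*131)) = 1/(sqrt(-79 + 0) + (-101 - 17030)) = 1/(sqrt(-79) - 17131) = 1/(I*sqrt(79) - 17131) = 1/(-17131 + I*sqrt(79))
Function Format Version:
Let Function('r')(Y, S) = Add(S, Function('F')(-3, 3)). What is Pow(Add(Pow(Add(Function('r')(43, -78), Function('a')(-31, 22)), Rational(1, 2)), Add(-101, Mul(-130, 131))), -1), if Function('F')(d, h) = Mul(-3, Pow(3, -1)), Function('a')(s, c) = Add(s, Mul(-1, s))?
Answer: Add(Rational(-17131, 293471240), Mul(Rational(-1, 293471240), I, Pow(79, Rational(1, 2)))) ≈ Add(-5.8374e-5, Mul(-3.0286e-8, I))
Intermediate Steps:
Function('a')(s, c) = 0
Function('F')(d, h) = -1 (Function('F')(d, h) = Mul(-3, Rational(1, 3)) = -1)
Function('r')(Y, S) = Add(-1, S) (Function('r')(Y, S) = Add(S, -1) = Add(-1, S))
Pow(Add(Pow(Add(Function('r')(43, -78), Function('a')(-31, 22)), Rational(1, 2)), Add(-101, Mul(-130, 131))), -1) = Pow(Add(Pow(Add(Add(-1, -78), 0), Rational(1, 2)), Add(-101, Mul(-130, 131))), -1) = Pow(Add(Pow(Add(-79, 0), Rational(1, 2)), Add(-101, -17030)), -1) = Pow(Add(Pow(-79, Rational(1, 2)), -17131), -1) = Pow(Add(Mul(I, Pow(79, Rational(1, 2))), -17131), -1) = Pow(Add(-17131, Mul(I, Pow(79, Rational(1, 2)))), -1)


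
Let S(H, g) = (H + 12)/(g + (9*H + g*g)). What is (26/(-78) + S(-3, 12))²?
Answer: 1156/16641 ≈ 0.069467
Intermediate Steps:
S(H, g) = (12 + H)/(g + g² + 9*H) (S(H, g) = (12 + H)/(g + (9*H + g²)) = (12 + H)/(g + (g² + 9*H)) = (12 + H)/(g + g² + 9*H))
(26/(-78) + S(-3, 12))² = (26/(-78) + (12 - 3)/(12 + 12² + 9*(-3)))² = (26*(-1/78) + 9/(12 + 144 - 27))² = (-⅓ + 9/129)² = (-⅓ + (1/129)*9)² = (-⅓ + 3/43)² = (-34/129)² = 1156/16641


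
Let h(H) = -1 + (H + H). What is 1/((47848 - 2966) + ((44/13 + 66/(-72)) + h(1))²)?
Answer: 24336/1092541033 ≈ 2.2275e-5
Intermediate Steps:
h(H) = -1 + 2*H
1/((47848 - 2966) + ((44/13 + 66/(-72)) + h(1))²) = 1/((47848 - 2966) + ((44/13 + 66/(-72)) + (-1 + 2*1))²) = 1/(44882 + ((44*(1/13) + 66*(-1/72)) + (-1 + 2))²) = 1/(44882 + ((44/13 - 11/12) + 1)²) = 1/(44882 + (385/156 + 1)²) = 1/(44882 + (541/156)²) = 1/(44882 + 292681/24336) = 1/(1092541033/24336) = 24336/1092541033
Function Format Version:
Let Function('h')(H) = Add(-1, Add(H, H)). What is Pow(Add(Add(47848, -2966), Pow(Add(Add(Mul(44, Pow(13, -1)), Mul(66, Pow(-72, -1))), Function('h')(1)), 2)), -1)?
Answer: Rational(24336, 1092541033) ≈ 2.2275e-5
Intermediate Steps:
Function('h')(H) = Add(-1, Mul(2, H))
Pow(Add(Add(47848, -2966), Pow(Add(Add(Mul(44, Pow(13, -1)), Mul(66, Pow(-72, -1))), Function('h')(1)), 2)), -1) = Pow(Add(Add(47848, -2966), Pow(Add(Add(Mul(44, Pow(13, -1)), Mul(66, Pow(-72, -1))), Add(-1, Mul(2, 1))), 2)), -1) = Pow(Add(44882, Pow(Add(Add(Mul(44, Rational(1, 13)), Mul(66, Rational(-1, 72))), Add(-1, 2)), 2)), -1) = Pow(Add(44882, Pow(Add(Add(Rational(44, 13), Rational(-11, 12)), 1), 2)), -1) = Pow(Add(44882, Pow(Add(Rational(385, 156), 1), 2)), -1) = Pow(Add(44882, Pow(Rational(541, 156), 2)), -1) = Pow(Add(44882, Rational(292681, 24336)), -1) = Pow(Rational(1092541033, 24336), -1) = Rational(24336, 1092541033)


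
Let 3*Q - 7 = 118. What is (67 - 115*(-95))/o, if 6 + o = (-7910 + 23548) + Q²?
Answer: 98928/156313 ≈ 0.63288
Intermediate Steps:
Q = 125/3 (Q = 7/3 + (⅓)*118 = 7/3 + 118/3 = 125/3 ≈ 41.667)
o = 156313/9 (o = -6 + ((-7910 + 23548) + (125/3)²) = -6 + (15638 + 15625/9) = -6 + 156367/9 = 156313/9 ≈ 17368.)
(67 - 115*(-95))/o = (67 - 115*(-95))/(156313/9) = (67 + 10925)*(9/156313) = 10992*(9/156313) = 98928/156313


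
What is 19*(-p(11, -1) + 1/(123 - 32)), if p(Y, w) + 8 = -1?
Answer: 15580/91 ≈ 171.21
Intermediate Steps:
p(Y, w) = -9 (p(Y, w) = -8 - 1 = -9)
19*(-p(11, -1) + 1/(123 - 32)) = 19*(-1*(-9) + 1/(123 - 32)) = 19*(9 + 1/91) = 19*(820/91) = 15580/91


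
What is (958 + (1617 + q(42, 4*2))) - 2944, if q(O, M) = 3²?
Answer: -360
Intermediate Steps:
q(O, M) = 9
(958 + (1617 + q(42, 4*2))) - 2944 = (958 + (1617 + 9)) - 2944 = (958 + 1626) - 2944 = 2584 - 2944 = -360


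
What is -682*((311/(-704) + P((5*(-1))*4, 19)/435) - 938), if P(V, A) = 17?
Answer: 8908669547/13920 ≈ 6.3999e+5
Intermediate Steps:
-682*((311/(-704) + P((5*(-1))*4, 19)/435) - 938) = -682*((311/(-704) + 17/435) - 938) = -682*((311*(-1/704) + 17*(1/435)) - 938) = -682*((-311/704 + 17/435) - 938) = -682*(-123317/306240 - 938) = -682*(-287376437/306240) = 8908669547/13920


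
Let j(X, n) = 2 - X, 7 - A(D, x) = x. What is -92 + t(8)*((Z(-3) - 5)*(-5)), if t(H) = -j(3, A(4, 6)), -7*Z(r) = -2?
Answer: -479/7 ≈ -68.429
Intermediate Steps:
A(D, x) = 7 - x
Z(r) = 2/7 (Z(r) = -⅐*(-2) = 2/7)
t(H) = 1 (t(H) = -(2 - 1*3) = -(2 - 3) = -1*(-1) = 1)
-92 + t(8)*((Z(-3) - 5)*(-5)) = -92 + 1*((2/7 - 5)*(-5)) = -92 + 1*(-33/7*(-5)) = -92 + 1*(165/7) = -92 + 165/7 = -479/7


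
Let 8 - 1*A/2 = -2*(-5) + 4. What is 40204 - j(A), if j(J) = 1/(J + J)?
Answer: 964897/24 ≈ 40204.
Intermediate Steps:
A = -12 (A = 16 - 2*(-2*(-5) + 4) = 16 - 2*(10 + 4) = 16 - 2*14 = 16 - 28 = -12)
j(J) = 1/(2*J)
40204 - j(A) = 40204 - 1/(2*(-12)) = 40204 - (-1)/(2*12) = 40204 - 1*(-1/24) = 40204 + 1/24 = 964897/24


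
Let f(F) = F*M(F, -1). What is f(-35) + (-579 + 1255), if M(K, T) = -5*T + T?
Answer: 536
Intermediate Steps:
M(K, T) = -4*T
f(F) = 4*F (f(F) = F*(-4*(-1)) = F*4 = 4*F)
f(-35) + (-579 + 1255) = 4*(-35) + (-579 + 1255) = -140 + 676 = 536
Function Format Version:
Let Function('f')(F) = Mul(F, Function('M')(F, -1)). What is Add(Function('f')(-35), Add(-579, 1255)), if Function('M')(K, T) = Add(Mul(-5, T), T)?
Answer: 536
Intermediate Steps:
Function('M')(K, T) = Mul(-4, T)
Function('f')(F) = Mul(4, F) (Function('f')(F) = Mul(F, Mul(-4, -1)) = Mul(F, 4) = Mul(4, F))
Add(Function('f')(-35), Add(-579, 1255)) = Add(Mul(4, -35), Add(-579, 1255)) = Add(-140, 676) = 536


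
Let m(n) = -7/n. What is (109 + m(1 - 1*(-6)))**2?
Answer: 11664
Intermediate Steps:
(109 + m(1 - 1*(-6)))**2 = (109 - 7/(1 - 1*(-6)))**2 = (109 - 7/(1 + 6))**2 = (109 - 7/7)**2 = (109 - 7*1/7)**2 = (109 - 1)**2 = 108**2 = 11664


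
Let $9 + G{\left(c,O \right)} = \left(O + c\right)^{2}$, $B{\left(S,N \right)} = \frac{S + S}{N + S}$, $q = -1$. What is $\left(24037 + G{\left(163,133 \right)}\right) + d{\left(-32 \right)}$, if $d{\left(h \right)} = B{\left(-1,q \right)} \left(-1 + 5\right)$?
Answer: $111648$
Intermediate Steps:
$B{\left(S,N \right)} = \frac{2 S}{N + S}$
$G{\left(c,O \right)} = -9 + \left(O + c\right)^{2}$
$d{\left(h \right)} = 4$ ($d{\left(h \right)} = 2 \left(-1\right) \frac{1}{-1 - 1} \left(-1 + 5\right) = 2 \left(-1\right) \frac{1}{-2} \cdot 4 = 2 \left(-1\right) \left(- \frac{1}{2}\right) 4 = 1 \cdot 4 = 4$)
$\left(24037 + G{\left(163,133 \right)}\right) + d{\left(-32 \right)} = \left(24037 - \left(9 - \left(133 + 163\right)^{2}\right)\right) + 4 = \left(24037 - \left(9 - 296^{2}\right)\right) + 4 = \left(24037 + \left(-9 + 87616\right)\right) + 4 = \left(24037 + 87607\right) + 4 = 111644 + 4 = 111648$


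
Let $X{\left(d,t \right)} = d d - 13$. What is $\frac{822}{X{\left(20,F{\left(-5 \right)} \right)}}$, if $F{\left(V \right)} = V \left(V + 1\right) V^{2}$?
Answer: $\frac{274}{129} \approx 2.124$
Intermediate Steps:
$F{\left(V \right)} = V^{3} \left(1 + V\right)$ ($F{\left(V \right)} = V \left(1 + V\right) V^{2} = V^{3} \left(1 + V\right)$)
$X{\left(d,t \right)} = -13 + d^{2}$ ($X{\left(d,t \right)} = d^{2} - 13 = -13 + d^{2}$)
$\frac{822}{X{\left(20,F{\left(-5 \right)} \right)}} = \frac{822}{-13 + 20^{2}} = \frac{822}{-13 + 400} = \frac{822}{387} = 822 \cdot \frac{1}{387} = \frac{274}{129}$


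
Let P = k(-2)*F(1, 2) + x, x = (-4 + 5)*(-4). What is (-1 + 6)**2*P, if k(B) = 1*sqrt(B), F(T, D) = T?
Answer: -100 + 25*I*sqrt(2) ≈ -100.0 + 35.355*I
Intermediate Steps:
k(B) = sqrt(B)
x = -4 (x = 1*(-4) = -4)
P = -4 + I*sqrt(2) (P = sqrt(-2)*1 - 4 = (I*sqrt(2))*1 - 4 = I*sqrt(2) - 4 = -4 + I*sqrt(2) ≈ -4.0 + 1.4142*I)
(-1 + 6)**2*P = (-1 + 6)**2*(-4 + I*sqrt(2)) = 5**2*(-4 + I*sqrt(2)) = 25*(-4 + I*sqrt(2)) = -100 + 25*I*sqrt(2)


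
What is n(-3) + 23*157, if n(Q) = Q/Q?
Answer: 3612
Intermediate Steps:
n(Q) = 1
n(-3) + 23*157 = 1 + 23*157 = 1 + 3611 = 3612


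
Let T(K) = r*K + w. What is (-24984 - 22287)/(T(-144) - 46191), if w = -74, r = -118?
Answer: 47271/29273 ≈ 1.6148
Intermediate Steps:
T(K) = -74 - 118*K (T(K) = -118*K - 74 = -74 - 118*K)
(-24984 - 22287)/(T(-144) - 46191) = (-24984 - 22287)/((-74 - 118*(-144)) - 46191) = -47271/((-74 + 16992) - 46191) = -47271/(16918 - 46191) = -47271/(-29273) = -47271*(-1/29273) = 47271/29273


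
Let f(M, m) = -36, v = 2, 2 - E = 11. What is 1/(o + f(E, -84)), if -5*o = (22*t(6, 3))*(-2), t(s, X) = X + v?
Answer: ⅛ ≈ 0.12500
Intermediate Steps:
E = -9 (E = 2 - 1*11 = 2 - 11 = -9)
t(s, X) = 2 + X (t(s, X) = X + 2 = 2 + X)
o = 44 (o = -22*(2 + 3)*(-2)/5 = -22*5*(-2)/5 = -22*(-2) = -⅕*(-220) = 44)
1/(o + f(E, -84)) = 1/(44 - 36) = 1/8 = ⅛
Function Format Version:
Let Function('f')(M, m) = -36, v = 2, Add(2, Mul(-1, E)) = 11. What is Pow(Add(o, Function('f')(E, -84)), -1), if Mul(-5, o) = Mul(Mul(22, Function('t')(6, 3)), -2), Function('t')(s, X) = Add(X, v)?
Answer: Rational(1, 8) ≈ 0.12500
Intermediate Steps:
E = -9 (E = Add(2, Mul(-1, 11)) = Add(2, -11) = -9)
Function('t')(s, X) = Add(2, X) (Function('t')(s, X) = Add(X, 2) = Add(2, X))
o = 44 (o = Mul(Rational(-1, 5), Mul(Mul(22, Add(2, 3)), -2)) = Mul(Rational(-1, 5), Mul(Mul(22, 5), -2)) = Mul(Rational(-1, 5), Mul(110, -2)) = Mul(Rational(-1, 5), -220) = 44)
Pow(Add(o, Function('f')(E, -84)), -1) = Pow(Add(44, -36), -1) = Pow(8, -1) = Rational(1, 8)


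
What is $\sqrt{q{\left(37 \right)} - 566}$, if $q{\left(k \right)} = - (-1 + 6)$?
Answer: $i \sqrt{571} \approx 23.896 i$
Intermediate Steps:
$q{\left(k \right)} = -5$ ($q{\left(k \right)} = \left(-1\right) 5 = -5$)
$\sqrt{q{\left(37 \right)} - 566} = \sqrt{-5 - 566} = \sqrt{-571} = i \sqrt{571}$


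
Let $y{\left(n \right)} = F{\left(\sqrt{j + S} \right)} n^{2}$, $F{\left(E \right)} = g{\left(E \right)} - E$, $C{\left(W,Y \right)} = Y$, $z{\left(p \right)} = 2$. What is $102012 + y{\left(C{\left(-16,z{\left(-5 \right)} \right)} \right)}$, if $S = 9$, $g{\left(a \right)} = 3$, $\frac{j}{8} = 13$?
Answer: $102024 - 4 \sqrt{113} \approx 1.0198 \cdot 10^{5}$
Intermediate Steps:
$j = 104$ ($j = 8 \cdot 13 = 104$)
$F{\left(E \right)} = 3 - E$
$y{\left(n \right)} = n^{2} \left(3 - \sqrt{113}\right)$ ($y{\left(n \right)} = \left(3 - \sqrt{104 + 9}\right) n^{2} = \left(3 - \sqrt{113}\right) n^{2} = n^{2} \left(3 - \sqrt{113}\right)$)
$102012 + y{\left(C{\left(-16,z{\left(-5 \right)} \right)} \right)} = 102012 + 2^{2} \left(3 - \sqrt{113}\right) = 102012 + 4 \left(3 - \sqrt{113}\right) = 102012 + \left(12 - 4 \sqrt{113}\right) = 102024 - 4 \sqrt{113}$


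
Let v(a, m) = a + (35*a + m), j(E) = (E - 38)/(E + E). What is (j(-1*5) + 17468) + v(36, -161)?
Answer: 186073/10 ≈ 18607.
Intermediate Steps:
j(E) = (-38 + E)/(2*E) (j(E) = (-38 + E)/((2*E)) = (-38 + E)*(1/(2*E)) = (-38 + E)/(2*E))
v(a, m) = m + 36*a (v(a, m) = a + (m + 35*a) = m + 36*a)
(j(-1*5) + 17468) + v(36, -161) = ((-38 - 1*5)/(2*((-1*5))) + 17468) + (-161 + 36*36) = ((1/2)*(-38 - 5)/(-5) + 17468) + (-161 + 1296) = ((1/2)*(-1/5)*(-43) + 17468) + 1135 = (43/10 + 17468) + 1135 = 174723/10 + 1135 = 186073/10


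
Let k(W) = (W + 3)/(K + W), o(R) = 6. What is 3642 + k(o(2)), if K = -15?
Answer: 3641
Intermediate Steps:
k(W) = (3 + W)/(-15 + W) (k(W) = (W + 3)/(-15 + W) = (3 + W)/(-15 + W))
3642 + k(o(2)) = 3642 + (3 + 6)/(-15 + 6) = 3642 + 9/(-9) = 3642 - ⅑*9 = 3642 - 1 = 3641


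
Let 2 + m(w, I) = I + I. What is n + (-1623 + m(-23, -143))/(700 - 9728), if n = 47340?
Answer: 427387431/9028 ≈ 47340.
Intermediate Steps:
m(w, I) = -2 + 2*I (m(w, I) = -2 + (I + I) = -2 + 2*I)
n + (-1623 + m(-23, -143))/(700 - 9728) = 47340 + (-1623 + (-2 + 2*(-143)))/(700 - 9728) = 47340 + (-1623 + (-2 - 286))/(-9028) = 47340 + (-1623 - 288)*(-1/9028) = 47340 - 1911*(-1/9028) = 47340 + 1911/9028 = 427387431/9028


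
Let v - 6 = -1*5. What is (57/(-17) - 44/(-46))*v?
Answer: -937/391 ≈ -2.3964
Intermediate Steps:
v = 1 (v = 6 - 1*5 = 6 - 5 = 1)
(57/(-17) - 44/(-46))*v = (57/(-17) - 44/(-46))*1 = (57*(-1/17) - 44*(-1/46))*1 = (-57/17 + 22/23)*1 = -937/391*1 = -937/391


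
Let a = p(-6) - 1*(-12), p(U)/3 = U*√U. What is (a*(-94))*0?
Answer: 0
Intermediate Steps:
p(U) = 3*U^(3/2) (p(U) = 3*(U*√U) = 3*U^(3/2))
a = 12 - 18*I*√6 (a = 3*(-6)^(3/2) - 1*(-12) = 3*(-6*I*√6) + 12 = -18*I*√6 + 12 = 12 - 18*I*√6 ≈ 12.0 - 44.091*I)
(a*(-94))*0 = ((12 - 18*I*√6)*(-94))*0 = (-1128 + 1692*I*√6)*0 = 0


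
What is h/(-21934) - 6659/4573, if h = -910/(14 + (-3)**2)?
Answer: -1677592104/1153498093 ≈ -1.4544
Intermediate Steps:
h = -910/23 (h = -910/(14 + 9) = -910/23 ≈ -39.565)
h/(-21934) - 6659/4573 = -910/23/(-21934) - 6659/4573 = -910/23*(-1/21934) - 6659*1/4573 = 455/252241 - 6659/4573 = -1677592104/1153498093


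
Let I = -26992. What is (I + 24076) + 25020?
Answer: 22104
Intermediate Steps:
(I + 24076) + 25020 = (-26992 + 24076) + 25020 = -2916 + 25020 = 22104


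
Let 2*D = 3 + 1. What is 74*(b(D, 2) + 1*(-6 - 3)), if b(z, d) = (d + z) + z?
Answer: -222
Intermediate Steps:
D = 2 (D = (3 + 1)/2 = (1/2)*4 = 2)
b(z, d) = d + 2*z
74*(b(D, 2) + 1*(-6 - 3)) = 74*((2 + 2*2) + 1*(-6 - 3)) = 74*((2 + 4) + 1*(-9)) = 74*(6 - 9) = 74*(-3) = -222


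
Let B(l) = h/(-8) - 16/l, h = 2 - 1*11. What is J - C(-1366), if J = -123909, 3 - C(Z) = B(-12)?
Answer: -2973829/24 ≈ -1.2391e+5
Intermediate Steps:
h = -9 (h = 2 - 11 = -9)
B(l) = 9/8 - 16/l (B(l) = -9/(-8) - 16/l = -9*(-⅛) - 16/l = 9/8 - 16/l)
C(Z) = 13/24 (C(Z) = 3 - (9/8 - 16/(-12)) = 3 - (9/8 - 16*(-1/12)) = 3 - (9/8 + 4/3) = 3 - 1*59/24 = 3 - 59/24 = 13/24)
J - C(-1366) = -123909 - 1*13/24 = -123909 - 13/24 = -2973829/24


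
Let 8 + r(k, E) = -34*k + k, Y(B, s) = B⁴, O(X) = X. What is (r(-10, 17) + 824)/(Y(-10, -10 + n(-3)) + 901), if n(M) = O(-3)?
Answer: 1146/10901 ≈ 0.10513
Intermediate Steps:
n(M) = -3
r(k, E) = -8 - 33*k (r(k, E) = -8 + (-34*k + k) = -8 - 33*k)
(r(-10, 17) + 824)/(Y(-10, -10 + n(-3)) + 901) = ((-8 - 33*(-10)) + 824)/((-10)⁴ + 901) = ((-8 + 330) + 824)/(10000 + 901) = (322 + 824)/10901 = 1146*(1/10901) = 1146/10901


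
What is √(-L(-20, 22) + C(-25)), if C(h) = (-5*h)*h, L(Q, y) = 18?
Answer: I*√3143 ≈ 56.062*I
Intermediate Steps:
C(h) = -5*h²
√(-L(-20, 22) + C(-25)) = √(-1*18 - 5*(-25)²) = √(-18 - 5*625) = √(-18 - 3125) = √(-3143) = I*√3143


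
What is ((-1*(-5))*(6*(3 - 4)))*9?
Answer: -270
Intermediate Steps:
((-1*(-5))*(6*(3 - 4)))*9 = (5*(6*(-1)))*9 = (5*(-6))*9 = -30*9 = -270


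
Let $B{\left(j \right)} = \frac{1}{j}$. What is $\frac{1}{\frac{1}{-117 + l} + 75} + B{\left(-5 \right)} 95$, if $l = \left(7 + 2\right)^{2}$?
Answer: $- \frac{51245}{2699} \approx -18.987$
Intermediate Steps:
$l = 81$ ($l = 9^{2} = 81$)
$\frac{1}{\frac{1}{-117 + l} + 75} + B{\left(-5 \right)} 95 = \frac{1}{\frac{1}{-117 + 81} + 75} + \frac{1}{-5} \cdot 95 = \frac{1}{\frac{1}{-36} + 75} - 19 = \frac{1}{- \frac{1}{36} + 75} - 19 = \frac{1}{\frac{2699}{36}} - 19 = \frac{36}{2699} - 19 = - \frac{51245}{2699}$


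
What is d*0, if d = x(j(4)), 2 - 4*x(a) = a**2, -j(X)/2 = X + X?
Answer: 0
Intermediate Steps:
j(X) = -4*X (j(X) = -2*(X + X) = -4*X)
x(a) = 1/2 - a**2/4
d = -127/2 (d = 1/2 - (-4*4)**2/4 = 1/2 - 1/4*(-16)**2 = 1/2 - 1/4*256 = 1/2 - 64 = -127/2 ≈ -63.500)
d*0 = -127/2*0 = 0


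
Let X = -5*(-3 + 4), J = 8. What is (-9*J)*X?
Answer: 360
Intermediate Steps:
X = -5 (X = -5*1 = -5)
(-9*J)*X = -9*8*(-5) = -72*(-5) = 360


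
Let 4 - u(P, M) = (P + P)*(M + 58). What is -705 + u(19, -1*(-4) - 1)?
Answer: -3019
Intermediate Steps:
u(P, M) = 4 - 2*P*(58 + M) (u(P, M) = 4 - (P + P)*(M + 58) = 4 - 2*P*(58 + M))
-705 + u(19, -1*(-4) - 1) = -705 + (4 - 116*19 - 2*(-1*(-4) - 1)*19) = -705 + (4 - 2204 - 2*(4 - 1)*19) = -705 + (4 - 2204 - 2*3*19) = -705 + (4 - 2204 - 114) = -705 - 2314 = -3019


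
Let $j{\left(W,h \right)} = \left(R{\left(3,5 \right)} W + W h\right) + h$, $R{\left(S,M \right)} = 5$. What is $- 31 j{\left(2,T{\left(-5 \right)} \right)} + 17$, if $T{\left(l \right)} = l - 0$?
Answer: $172$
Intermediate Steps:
$T{\left(l \right)} = l$ ($T{\left(l \right)} = l + 0 = l$)
$j{\left(W,h \right)} = h + 5 W + W h$ ($j{\left(W,h \right)} = \left(5 W + W h\right) + h = h + 5 W + W h$)
$- 31 j{\left(2,T{\left(-5 \right)} \right)} + 17 = - 31 \left(-5 + 5 \cdot 2 + 2 \left(-5\right)\right) + 17 = - 31 \left(-5 + 10 - 10\right) + 17 = \left(-31\right) \left(-5\right) + 17 = 155 + 17 = 172$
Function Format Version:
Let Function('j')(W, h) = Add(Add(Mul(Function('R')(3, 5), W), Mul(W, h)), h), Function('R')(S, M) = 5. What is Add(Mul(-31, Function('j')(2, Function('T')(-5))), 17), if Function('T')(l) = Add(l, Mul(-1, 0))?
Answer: 172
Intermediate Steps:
Function('T')(l) = l (Function('T')(l) = Add(l, 0) = l)
Function('j')(W, h) = Add(h, Mul(5, W), Mul(W, h)) (Function('j')(W, h) = Add(Add(Mul(5, W), Mul(W, h)), h) = Add(h, Mul(5, W), Mul(W, h)))
Add(Mul(-31, Function('j')(2, Function('T')(-5))), 17) = Add(Mul(-31, Add(-5, Mul(5, 2), Mul(2, -5))), 17) = Add(Mul(-31, Add(-5, 10, -10)), 17) = Add(Mul(-31, -5), 17) = Add(155, 17) = 172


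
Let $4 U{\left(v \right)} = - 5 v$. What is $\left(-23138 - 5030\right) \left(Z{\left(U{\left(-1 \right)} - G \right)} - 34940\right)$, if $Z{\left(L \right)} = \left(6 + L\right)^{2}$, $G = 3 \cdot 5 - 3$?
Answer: $\frac{1967108759}{2} \approx 9.8355 \cdot 10^{8}$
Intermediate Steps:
$U{\left(v \right)} = - \frac{5 v}{4}$ ($U{\left(v \right)} = \frac{\left(-5\right) v}{4} = - \frac{5 v}{4}$)
$G = 12$ ($G = 15 - 3 = 12$)
$\left(-23138 - 5030\right) \left(Z{\left(U{\left(-1 \right)} - G \right)} - 34940\right) = \left(-23138 - 5030\right) \left(\left(6 - \frac{43}{4}\right)^{2} - 34940\right) = - 28168 \left(\left(6 + \left(\frac{5}{4} - 12\right)\right)^{2} - 34940\right) = - 28168 \left(\left(6 - \frac{43}{4}\right)^{2} - 34940\right) = - 28168 \left(\left(- \frac{19}{4}\right)^{2} - 34940\right) = - 28168 \left(\frac{361}{16} - 34940\right) = \left(-28168\right) \left(- \frac{558679}{16}\right) = \frac{1967108759}{2}$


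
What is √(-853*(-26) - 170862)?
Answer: 2*I*√37171 ≈ 385.6*I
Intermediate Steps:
√(-853*(-26) - 170862) = √(22178 - 170862) = √(-148684) = 2*I*√37171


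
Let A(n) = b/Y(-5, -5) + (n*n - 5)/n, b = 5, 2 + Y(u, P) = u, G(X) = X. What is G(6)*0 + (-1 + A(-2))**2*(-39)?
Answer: -11271/196 ≈ -57.505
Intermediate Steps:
Y(u, P) = -2 + u
A(n) = -5/7 + (-5 + n**2)/n (A(n) = 5/(-2 - 5) + (n*n - 5)/n = 5/(-7) + (n**2 - 5)/n = 5*(-1/7) + (-5 + n**2)/n = -5/7 + (-5 + n**2)/n)
G(6)*0 + (-1 + A(-2))**2*(-39) = 6*0 + (-1 + (-5/7 - 2 - 5/(-2)))**2*(-39) = 0 + (-1 + (-5/7 - 2 - 5*(-1/2)))**2*(-39) = 0 + (-1 + (-5/7 - 2 + 5/2))**2*(-39) = 0 + (-1 - 3/14)**2*(-39) = 0 + (-17/14)**2*(-39) = 0 + (289/196)*(-39) = 0 - 11271/196 = -11271/196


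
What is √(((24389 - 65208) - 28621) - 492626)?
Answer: I*√562066 ≈ 749.71*I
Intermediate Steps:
√(((24389 - 65208) - 28621) - 492626) = √((-40819 - 28621) - 492626) = √(-69440 - 492626) = √(-562066) = I*√562066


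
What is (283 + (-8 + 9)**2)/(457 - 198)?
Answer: 284/259 ≈ 1.0965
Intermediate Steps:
(283 + (-8 + 9)**2)/(457 - 198) = (283 + 1**2)/259 = (283 + 1)*(1/259) = 284*(1/259) = 284/259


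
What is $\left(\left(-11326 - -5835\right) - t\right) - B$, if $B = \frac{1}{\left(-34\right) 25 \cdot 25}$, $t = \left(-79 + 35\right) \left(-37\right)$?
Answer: $- \frac{151278749}{21250} \approx -7119.0$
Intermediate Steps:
$t = 1628$ ($t = \left(-44\right) \left(-37\right) = 1628$)
$B = - \frac{1}{21250}$ ($B = \frac{1}{\left(-850\right) 25} = \frac{1}{-21250} = - \frac{1}{21250} \approx -4.7059 \cdot 10^{-5}$)
$\left(\left(-11326 - -5835\right) - t\right) - B = \left(\left(-11326 - -5835\right) - 1628\right) - - \frac{1}{21250} = \left(\left(-11326 + 5835\right) - 1628\right) + \frac{1}{21250} = \left(-5491 - 1628\right) + \frac{1}{21250} = -7119 + \frac{1}{21250} = - \frac{151278749}{21250}$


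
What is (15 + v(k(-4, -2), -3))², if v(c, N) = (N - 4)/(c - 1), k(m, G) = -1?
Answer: 1369/4 ≈ 342.25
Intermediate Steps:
v(c, N) = (-4 + N)/(-1 + c)
(15 + v(k(-4, -2), -3))² = (15 + (-4 - 3)/(-1 - 1))² = (15 - 7/(-2))² = (15 - ½*(-7))² = (15 + 7/2)² = (37/2)² = 1369/4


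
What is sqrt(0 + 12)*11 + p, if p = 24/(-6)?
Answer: -4 + 22*sqrt(3) ≈ 34.105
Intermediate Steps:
p = -4 (p = 24*(-1/6) = -4)
sqrt(0 + 12)*11 + p = sqrt(0 + 12)*11 - 4 = sqrt(12)*11 - 4 = (2*sqrt(3))*11 - 4 = 22*sqrt(3) - 4 = -4 + 22*sqrt(3)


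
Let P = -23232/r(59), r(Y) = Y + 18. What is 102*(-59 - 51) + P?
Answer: -80652/7 ≈ -11522.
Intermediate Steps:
r(Y) = 18 + Y
P = -2112/7 (P = -23232/(18 + 59) = -23232/77 = -23232*1/77 = -2112/7 ≈ -301.71)
102*(-59 - 51) + P = 102*(-59 - 51) - 2112/7 = 102*(-110) - 2112/7 = -11220 - 2112/7 = -80652/7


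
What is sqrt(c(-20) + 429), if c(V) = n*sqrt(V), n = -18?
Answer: sqrt(429 - 36*I*sqrt(5)) ≈ 20.802 - 1.9348*I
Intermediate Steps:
c(V) = -18*sqrt(V)
sqrt(c(-20) + 429) = sqrt(-36*I*sqrt(5) + 429) = sqrt(429 - 36*I*sqrt(5))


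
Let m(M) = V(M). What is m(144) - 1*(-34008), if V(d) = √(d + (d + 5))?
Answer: 34008 + √293 ≈ 34025.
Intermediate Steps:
V(d) = √(5 + 2*d) (V(d) = √(d + (5 + d)) = √(5 + 2*d))
m(M) = √(5 + 2*M)
m(144) - 1*(-34008) = √(5 + 2*144) - 1*(-34008) = √(5 + 288) + 34008 = √293 + 34008 = 34008 + √293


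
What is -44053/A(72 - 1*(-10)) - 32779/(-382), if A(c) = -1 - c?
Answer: 19548903/31706 ≈ 616.57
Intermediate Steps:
-44053/A(72 - 1*(-10)) - 32779/(-382) = -44053/(-1 - (72 - 1*(-10))) - 32779/(-382) = -44053/(-1 - (72 + 10)) - 32779*(-1/382) = -44053/(-1 - 1*82) + 32779/382 = -44053/(-1 - 82) + 32779/382 = -44053/(-83) + 32779/382 = -44053*(-1/83) + 32779/382 = 44053/83 + 32779/382 = 19548903/31706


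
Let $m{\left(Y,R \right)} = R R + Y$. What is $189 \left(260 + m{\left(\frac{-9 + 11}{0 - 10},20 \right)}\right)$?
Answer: $\frac{623511}{5} \approx 1.247 \cdot 10^{5}$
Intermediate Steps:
$m{\left(Y,R \right)} = Y + R^{2}$ ($m{\left(Y,R \right)} = R^{2} + Y = Y + R^{2}$)
$189 \left(260 + m{\left(\frac{-9 + 11}{0 - 10},20 \right)}\right) = 189 \left(260 + \left(\frac{-9 + 11}{0 - 10} + 20^{2}\right)\right) = 189 \left(260 + \left(\frac{2}{-10} + 400\right)\right) = 189 \left(260 + \left(2 \left(- \frac{1}{10}\right) + 400\right)\right) = 189 \left(260 + \left(- \frac{1}{5} + 400\right)\right) = 189 \left(260 + \frac{1999}{5}\right) = 189 \cdot \frac{3299}{5} = \frac{623511}{5}$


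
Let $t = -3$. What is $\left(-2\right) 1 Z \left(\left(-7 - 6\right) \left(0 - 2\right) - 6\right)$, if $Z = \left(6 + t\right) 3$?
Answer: $-360$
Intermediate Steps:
$Z = 9$ ($Z = \left(6 - 3\right) 3 = 3 \cdot 3 = 9$)
$\left(-2\right) 1 Z \left(\left(-7 - 6\right) \left(0 - 2\right) - 6\right) = \left(-2\right) 1 \cdot 9 \left(\left(-7 - 6\right) \left(0 - 2\right) - 6\right) = \left(-2\right) 9 \left(\left(-13\right) \left(-2\right) - 6\right) = - 18 \left(26 - 6\right) = \left(-18\right) 20 = -360$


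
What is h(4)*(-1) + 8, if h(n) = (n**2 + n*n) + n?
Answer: -28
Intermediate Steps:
h(n) = n + 2*n**2 (h(n) = (n**2 + n**2) + n = 2*n**2 + n = n + 2*n**2)
h(4)*(-1) + 8 = (4*(1 + 2*4))*(-1) + 8 = (4*(1 + 8))*(-1) + 8 = (4*9)*(-1) + 8 = 36*(-1) + 8 = -36 + 8 = -28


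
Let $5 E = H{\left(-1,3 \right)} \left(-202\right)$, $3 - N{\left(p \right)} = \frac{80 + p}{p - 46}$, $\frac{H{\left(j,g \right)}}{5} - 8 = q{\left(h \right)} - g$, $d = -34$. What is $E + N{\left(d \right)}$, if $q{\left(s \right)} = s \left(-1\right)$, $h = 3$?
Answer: $- \frac{16017}{40} \approx -400.42$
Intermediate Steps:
$q{\left(s \right)} = - s$
$H{\left(j,g \right)} = 25 - 5 g$ ($H{\left(j,g \right)} = 40 + 5 \left(\left(-1\right) 3 - g\right) = 40 + 5 \left(-3 - g\right) = 40 - \left(15 + 5 g\right) = 25 - 5 g$)
$N{\left(p \right)} = 3 - \frac{80 + p}{-46 + p}$ ($N{\left(p \right)} = 3 - \frac{80 + p}{p - 46} = 3 - \frac{80 + p}{-46 + p}$)
$E = -404$ ($E = \frac{\left(25 - 15\right) \left(-202\right)}{5} = \frac{10 \left(-202\right)}{5} = \frac{1}{5} \left(-2020\right) = -404$)
$E + N{\left(d \right)} = -404 + \frac{2 \left(-109 - 34\right)}{-46 - 34} = -404 + 2 \frac{1}{-80} \left(-143\right) = -404 + 2 \left(- \frac{1}{80}\right) \left(-143\right) = -404 + \frac{143}{40} = - \frac{16017}{40}$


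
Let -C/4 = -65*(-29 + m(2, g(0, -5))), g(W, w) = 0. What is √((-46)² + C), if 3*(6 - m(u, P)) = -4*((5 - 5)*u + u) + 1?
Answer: 2*I*√7329/3 ≈ 57.073*I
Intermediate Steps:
m(u, P) = 17/3 + 4*u/3 (m(u, P) = 6 - (-4*((5 - 5)*u + u) + 1)/3 = 6 - (-4*(0*u + u) + 1)/3 = 6 - (-4*(0 + u) + 1)/3 = 6 - (-4*u + 1)/3 = 6 - (1 - 4*u)/3 = 6 + (-⅓ + 4*u/3) = 17/3 + 4*u/3)
C = -16120/3 (C = -(-260)*(-29 + (17/3 + (4/3)*2)) = -(-260)*(-29 + (17/3 + 8/3)) = -(-260)*(-29 + 25/3) = -(-260)*(-62)/3 = -4*4030/3 = -16120/3 ≈ -5373.3)
√((-46)² + C) = √((-46)² - 16120/3) = √(2116 - 16120/3) = √(-9772/3) = 2*I*√7329/3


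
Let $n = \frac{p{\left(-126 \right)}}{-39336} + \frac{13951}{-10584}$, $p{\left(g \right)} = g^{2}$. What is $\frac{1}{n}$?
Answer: $- \frac{2478168}{4266715} \approx -0.58081$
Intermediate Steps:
$n = - \frac{4266715}{2478168}$ ($n = \frac{\left(-126\right)^{2}}{-39336} + \frac{13951}{-10584} = 15876 \left(- \frac{1}{39336}\right) + 13951 \left(- \frac{1}{10584}\right) = - \frac{1323}{3278} - \frac{1993}{1512} = - \frac{4266715}{2478168} \approx -1.7217$)
$\frac{1}{n} = \frac{1}{- \frac{4266715}{2478168}} = - \frac{2478168}{4266715}$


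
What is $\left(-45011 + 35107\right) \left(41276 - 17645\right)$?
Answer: $-234041424$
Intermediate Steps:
$\left(-45011 + 35107\right) \left(41276 - 17645\right) = \left(-9904\right) 23631 = -234041424$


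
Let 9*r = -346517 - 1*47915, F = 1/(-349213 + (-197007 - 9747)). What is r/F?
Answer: 219291175744/9 ≈ 2.4366e+10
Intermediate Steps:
F = -1/555967 (F = 1/(-349213 - 206754) = 1/(-555967) = -1/555967 ≈ -1.7987e-6)
r = -394432/9 (r = (-346517 - 1*47915)/9 = (-346517 - 47915)/9 = (⅑)*(-394432) = -394432/9 ≈ -43826.)
r/F = -394432/(9*(-1/555967)) = -394432/9*(-555967) = 219291175744/9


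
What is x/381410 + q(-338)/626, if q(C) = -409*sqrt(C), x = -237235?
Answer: -47447/76282 - 5317*I*sqrt(2)/626 ≈ -0.62199 - 12.012*I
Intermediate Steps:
x/381410 + q(-338)/626 = -237235/381410 - 5317*I*sqrt(2)/626 = -237235*1/381410 - 5317*I*sqrt(2)*(1/626) = -47447/76282 - 5317*I*sqrt(2)*(1/626) = -47447/76282 - 5317*I*sqrt(2)/626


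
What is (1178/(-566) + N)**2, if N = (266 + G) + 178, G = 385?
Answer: 54764424324/80089 ≈ 6.8380e+5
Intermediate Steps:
N = 829 (N = (266 + 385) + 178 = 651 + 178 = 829)
(1178/(-566) + N)**2 = (1178/(-566) + 829)**2 = (1178*(-1/566) + 829)**2 = (-589/283 + 829)**2 = (234018/283)**2 = 54764424324/80089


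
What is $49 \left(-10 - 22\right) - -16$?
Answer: $-1552$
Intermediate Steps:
$49 \left(-10 - 22\right) - -16 = 49 \left(-32\right) + \left(-7 + 23\right) = -1568 + 16 = -1552$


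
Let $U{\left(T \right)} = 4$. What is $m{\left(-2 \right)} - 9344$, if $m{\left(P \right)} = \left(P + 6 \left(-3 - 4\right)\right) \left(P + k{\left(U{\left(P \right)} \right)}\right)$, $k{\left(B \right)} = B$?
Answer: $-9432$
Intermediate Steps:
$m{\left(P \right)} = \left(-42 + P\right) \left(4 + P\right)$ ($m{\left(P \right)} = \left(P + 6 \left(-3 - 4\right)\right) \left(P + 4\right) = \left(P + 6 \left(-7\right)\right) \left(4 + P\right) = \left(P - 42\right) \left(4 + P\right) = \left(-42 + P\right) \left(4 + P\right)$)
$m{\left(-2 \right)} - 9344 = \left(-168 + \left(-2\right)^{2} - -76\right) - 9344 = \left(-168 + 4 + 76\right) - 9344 = -88 - 9344 = -9432$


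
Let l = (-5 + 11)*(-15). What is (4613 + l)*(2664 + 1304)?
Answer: 17947264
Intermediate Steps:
l = -90 (l = 6*(-15) = -90)
(4613 + l)*(2664 + 1304) = (4613 - 90)*(2664 + 1304) = 4523*3968 = 17947264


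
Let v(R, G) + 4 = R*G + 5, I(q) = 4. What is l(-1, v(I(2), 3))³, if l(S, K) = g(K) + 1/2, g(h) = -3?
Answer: -125/8 ≈ -15.625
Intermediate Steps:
v(R, G) = 1 + G*R (v(R, G) = -4 + (R*G + 5) = -4 + (G*R + 5) = -4 + (5 + G*R) = 1 + G*R)
l(S, K) = -5/2 (l(S, K) = -3 + 1/2 = -3 + 1*(½) = -3 + ½ = -5/2)
l(-1, v(I(2), 3))³ = (-5/2)³ = -125/8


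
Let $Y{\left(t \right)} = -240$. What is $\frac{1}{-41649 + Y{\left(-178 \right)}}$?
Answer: $- \frac{1}{41889} \approx -2.3873 \cdot 10^{-5}$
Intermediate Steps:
$\frac{1}{-41649 + Y{\left(-178 \right)}} = \frac{1}{-41649 - 240} = \frac{1}{-41889} = - \frac{1}{41889}$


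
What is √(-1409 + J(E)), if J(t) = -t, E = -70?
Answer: I*√1339 ≈ 36.592*I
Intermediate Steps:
√(-1409 + J(E)) = √(-1409 - 1*(-70)) = √(-1409 + 70) = √(-1339) = I*√1339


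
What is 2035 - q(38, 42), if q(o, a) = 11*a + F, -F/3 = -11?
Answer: 1540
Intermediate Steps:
F = 33 (F = -3*(-11) = 33)
q(o, a) = 33 + 11*a (q(o, a) = 11*a + 33 = 33 + 11*a)
2035 - q(38, 42) = 2035 - (33 + 11*42) = 2035 - (33 + 462) = 2035 - 1*495 = 2035 - 495 = 1540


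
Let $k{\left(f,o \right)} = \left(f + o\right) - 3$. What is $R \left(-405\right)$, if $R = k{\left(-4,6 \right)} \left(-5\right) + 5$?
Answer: $-4050$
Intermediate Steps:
$k{\left(f,o \right)} = -3 + f + o$
$R = 10$ ($R = \left(-3 - 4 + 6\right) \left(-5\right) + 5 = \left(-1\right) \left(-5\right) + 5 = 5 + 5 = 10$)
$R \left(-405\right) = 10 \left(-405\right) = -4050$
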